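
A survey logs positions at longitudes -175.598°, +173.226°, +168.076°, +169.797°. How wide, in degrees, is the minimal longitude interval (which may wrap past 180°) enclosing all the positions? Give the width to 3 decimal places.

Sort the longitudes: -175.598°, +168.076°, +169.797°, +173.226°.
Eastward gaps between consecutive values (wrapping around): 343.674°, 1.721°, 3.429°, 11.176°.
Largest gap = 343.674° ⇒ minimal covering band is its complement: 360° − 343.674° = 16.326°.
Band runs from +168.076° eastward to -175.598°, crossing the antimeridian.

16.326°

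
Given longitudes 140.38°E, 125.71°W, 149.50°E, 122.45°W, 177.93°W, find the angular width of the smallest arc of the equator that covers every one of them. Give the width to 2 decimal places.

Sort the longitudes: -177.93°, -125.71°, -122.45°, +140.38°, +149.50°.
Eastward gaps between consecutive values (wrapping around): 52.22°, 3.26°, 262.83°, 9.12°, 32.57°.
Largest gap = 262.83° ⇒ minimal covering band is its complement: 360° − 262.83° = 97.17°.
Band runs from +140.38° eastward to -122.45°, crossing the antimeridian.

97.17°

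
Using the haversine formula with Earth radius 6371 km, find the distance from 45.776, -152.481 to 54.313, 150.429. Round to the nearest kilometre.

Δλ = 150.429 − -152.481 = 302.910°; wrapped into (−180°, 180°]: -57.090°.
Δφ = 54.313 − 45.776 = 8.537°.
a = sin²(Δφ/2) + cos φ₁ · cos φ₂ · sin²(Δλ/2) = 0.098445.
c = 2·atan2(√a, √(1−a)) = 0.63830 rad → d = 6371·c ≈ 4066.60 km.

4067 km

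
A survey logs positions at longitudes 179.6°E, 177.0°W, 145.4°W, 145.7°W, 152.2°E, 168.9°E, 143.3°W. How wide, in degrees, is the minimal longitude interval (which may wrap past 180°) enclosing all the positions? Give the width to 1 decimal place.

Sort the longitudes: -177.0°, -145.7°, -145.4°, -143.3°, +152.2°, +168.9°, +179.6°.
Eastward gaps between consecutive values (wrapping around): 31.3°, 0.3°, 2.1°, 295.5°, 16.7°, 10.7°, 3.4°.
Largest gap = 295.5° ⇒ minimal covering band is its complement: 360° − 295.5° = 64.5°.
Band runs from +152.2° eastward to -143.3°, crossing the antimeridian.

64.5°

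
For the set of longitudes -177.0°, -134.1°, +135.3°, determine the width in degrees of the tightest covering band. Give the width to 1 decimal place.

Sort the longitudes: -177.0°, -134.1°, +135.3°.
Eastward gaps between consecutive values (wrapping around): 42.9°, 269.4°, 47.7°.
Largest gap = 269.4° ⇒ minimal covering band is its complement: 360° − 269.4° = 90.6°.
Band runs from +135.3° eastward to -134.1°, crossing the antimeridian.

90.6°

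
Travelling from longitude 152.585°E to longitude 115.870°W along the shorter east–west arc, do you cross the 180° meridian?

Yes

Naïve |-115.870 − 152.585| = 268.455° > 180°, so the shorter arc goes the other way round — across 180°.
Signed shortest Δλ = ((-115.870 − 152.585 + 180) mod 360) − 180 = 91.545°.
Going east by 91.545° from +152.585° passes through 180° before reaching -115.870°.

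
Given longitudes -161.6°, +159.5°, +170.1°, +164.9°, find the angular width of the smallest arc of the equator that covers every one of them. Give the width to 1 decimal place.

38.9°

Sort the longitudes: -161.6°, +159.5°, +164.9°, +170.1°.
Eastward gaps between consecutive values (wrapping around): 321.1°, 5.4°, 5.2°, 28.3°.
Largest gap = 321.1° ⇒ minimal covering band is its complement: 360° − 321.1° = 38.9°.
Band runs from +159.5° eastward to -161.6°, crossing the antimeridian.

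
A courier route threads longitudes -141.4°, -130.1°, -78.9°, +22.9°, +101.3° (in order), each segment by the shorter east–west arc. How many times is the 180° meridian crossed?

0

Leg 1: -141.4° → -130.1°, shortest Δλ = 11.3° (east) — does not cross 180°.
Leg 2: -130.1° → -78.9°, shortest Δλ = 51.2° (east) — does not cross 180°.
Leg 3: -78.9° → +22.9°, shortest Δλ = 101.8° (east) — does not cross 180°.
Leg 4: +22.9° → +101.3°, shortest Δλ = 78.4° (east) — does not cross 180°.
Total crossings: 0.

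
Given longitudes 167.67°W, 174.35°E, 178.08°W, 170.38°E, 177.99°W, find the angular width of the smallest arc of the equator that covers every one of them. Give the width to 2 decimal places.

Sort the longitudes: -178.08°, -177.99°, -167.67°, +170.38°, +174.35°.
Eastward gaps between consecutive values (wrapping around): 0.09°, 10.32°, 338.05°, 3.97°, 7.57°.
Largest gap = 338.05° ⇒ minimal covering band is its complement: 360° − 338.05° = 21.95°.
Band runs from +170.38° eastward to -167.67°, crossing the antimeridian.

21.95°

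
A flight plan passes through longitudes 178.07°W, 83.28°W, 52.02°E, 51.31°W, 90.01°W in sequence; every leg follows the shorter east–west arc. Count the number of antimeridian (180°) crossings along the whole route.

0

Leg 1: -178.07° → -83.28°, shortest Δλ = 94.79° (east) — does not cross 180°.
Leg 2: -83.28° → +52.02°, shortest Δλ = 135.3° (east) — does not cross 180°.
Leg 3: +52.02° → -51.31°, shortest Δλ = -103.33° (west) — does not cross 180°.
Leg 4: -51.31° → -90.01°, shortest Δλ = -38.7° (west) — does not cross 180°.
Total crossings: 0.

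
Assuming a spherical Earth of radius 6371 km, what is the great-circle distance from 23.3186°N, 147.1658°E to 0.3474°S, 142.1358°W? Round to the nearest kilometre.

8059 km

Δλ = -142.1358 − 147.1658 = -289.3016°; wrapped into (−180°, 180°]: 70.6984°.
Δφ = -0.3474 − 23.3186 = -23.6660°.
a = sin²(Δφ/2) + cos φ₁ · cos φ₂ · sin²(Δλ/2) = 0.349432.
c = 2·atan2(√a, √(1−a)) = 1.26491 rad → d = 6371·c ≈ 8058.76 km.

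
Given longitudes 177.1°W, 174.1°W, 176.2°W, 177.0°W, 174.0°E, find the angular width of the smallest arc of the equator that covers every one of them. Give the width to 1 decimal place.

Sort the longitudes: -177.1°, -177.0°, -176.2°, -174.1°, +174.0°.
Eastward gaps between consecutive values (wrapping around): 0.1°, 0.8°, 2.1°, 348.1°, 8.9°.
Largest gap = 348.1° ⇒ minimal covering band is its complement: 360° − 348.1° = 11.9°.
Band runs from +174.0° eastward to -174.1°, crossing the antimeridian.

11.9°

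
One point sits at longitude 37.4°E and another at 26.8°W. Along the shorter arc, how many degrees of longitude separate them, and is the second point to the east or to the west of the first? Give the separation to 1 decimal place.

64.2° west

Raw difference: -26.8 − 37.4 = -64.2°.
Normalise into (−180°, 180°]: -64.2° stays -64.2°.
Negative ⇒ the second point lies to the west; separation 64.2°.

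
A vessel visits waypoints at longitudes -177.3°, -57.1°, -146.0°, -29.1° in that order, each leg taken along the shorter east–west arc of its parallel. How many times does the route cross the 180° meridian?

Leg 1: -177.3° → -57.1°, shortest Δλ = 120.2° (east) — does not cross 180°.
Leg 2: -57.1° → -146.0°, shortest Δλ = -88.9° (west) — does not cross 180°.
Leg 3: -146.0° → -29.1°, shortest Δλ = 116.9° (east) — does not cross 180°.
Total crossings: 0.

0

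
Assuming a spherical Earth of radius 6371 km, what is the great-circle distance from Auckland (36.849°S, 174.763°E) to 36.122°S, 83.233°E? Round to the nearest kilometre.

Δλ = 83.233 − 174.763 = -91.530°.
Δφ = -36.122 − -36.849 = 0.727°.
a = sin²(Δφ/2) + cos φ₁ · cos φ₂ · sin²(Δλ/2) = 0.331863.
c = 2·atan2(√a, √(1−a)) = 1.22784 rad → d = 6371·c ≈ 7822.57 km.

7823 km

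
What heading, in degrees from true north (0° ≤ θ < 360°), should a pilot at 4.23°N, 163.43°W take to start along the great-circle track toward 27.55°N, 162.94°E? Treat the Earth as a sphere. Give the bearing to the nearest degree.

Δλ = 162.94 − -163.43 = 326.37°; wrapped into (−180°, 180°]: -33.63°.
θ = atan2( sin Δλ · cos φ₂ , cos φ₁ · sin φ₂ − sin φ₁ · cos φ₂ · cos Δλ )
  = atan2(-0.49103, 0.40681) = -50.359° → normalised to [0°, 360°): 309.641°.

310°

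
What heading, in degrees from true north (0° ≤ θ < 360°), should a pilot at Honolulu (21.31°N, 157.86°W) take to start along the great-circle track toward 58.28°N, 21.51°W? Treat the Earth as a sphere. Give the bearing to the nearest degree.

21°

Δλ = -21.51 − -157.86 = 136.35°.
θ = atan2( sin Δλ · cos φ₂ , cos φ₁ · sin φ₂ − sin φ₁ · cos φ₂ · cos Δλ )
  = atan2(0.36291, 0.93072) = 21.302° → normalised to [0°, 360°): 21.302°.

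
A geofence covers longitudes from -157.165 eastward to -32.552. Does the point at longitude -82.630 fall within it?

Band width going east from -157.165° to -32.552°: ((-32.552 − -157.165) mod 360) = 124.613°.
Offset of -82.630° east of the west edge: ((-82.630 − -157.165) mod 360) = 74.535°.
74.535° ≤ 124.613° ⇒ inside.

Yes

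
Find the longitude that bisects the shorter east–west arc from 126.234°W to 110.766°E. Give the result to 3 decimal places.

172.266°E

Signed shortest Δλ from -126.234° to +110.766° is -123.000°.
Midpoint longitude = -126.234° + (-123.000°)/2 = -126.234° − 61.500° = -187.734°.
Normalise into (−180°, 180°]: +172.266°.
(The naïve average (-126.234 + +110.766)/2 = -7.734° is on the wrong side of the globe.)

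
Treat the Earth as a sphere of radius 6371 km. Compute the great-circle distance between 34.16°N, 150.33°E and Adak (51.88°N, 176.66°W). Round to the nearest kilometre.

3284 km

Δλ = -176.66 − 150.33 = -326.99°; wrapped into (−180°, 180°]: 33.01°.
Δφ = 51.88 − 34.16 = 17.72°.
a = sin²(Δφ/2) + cos φ₁ · cos φ₂ · sin²(Δλ/2) = 0.064951.
c = 2·atan2(√a, √(1−a)) = 0.51539 rad → d = 6371·c ≈ 3283.58 km.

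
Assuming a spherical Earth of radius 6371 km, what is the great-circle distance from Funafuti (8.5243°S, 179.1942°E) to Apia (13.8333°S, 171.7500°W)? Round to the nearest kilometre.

Δλ = -171.7500 − 179.1942 = -350.9442°; wrapped into (−180°, 180°]: 9.0558°.
Δφ = -13.8333 − -8.5243 = -5.3090°.
a = sin²(Δφ/2) + cos φ₁ · cos φ₂ · sin²(Δλ/2) = 0.008130.
c = 2·atan2(√a, √(1−a)) = 0.18057 rad → d = 6371·c ≈ 1150.43 km.

1150 km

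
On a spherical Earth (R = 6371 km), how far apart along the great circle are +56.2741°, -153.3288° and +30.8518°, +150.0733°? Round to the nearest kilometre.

Δλ = 150.0733 − -153.3288 = 303.4021°; wrapped into (−180°, 180°]: -56.5979°.
Δφ = 30.8518 − 56.2741 = -25.4223°.
a = sin²(Δφ/2) + cos φ₁ · cos φ₂ · sin²(Δλ/2) = 0.155541.
c = 2·atan2(√a, √(1−a)) = 0.81080 rad → d = 6371·c ≈ 5165.62 km.

5166 km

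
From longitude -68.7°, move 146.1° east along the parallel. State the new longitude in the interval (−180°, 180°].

+77.4°

Start at -68.7°; shift +146.1° → +77.4°.
+77.4° already lies in (−180°, 180°].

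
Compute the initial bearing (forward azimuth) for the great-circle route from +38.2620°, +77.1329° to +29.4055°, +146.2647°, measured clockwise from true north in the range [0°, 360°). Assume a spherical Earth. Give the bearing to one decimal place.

Δλ = 146.2647 − 77.1329 = 69.1318°.
θ = atan2( sin Δλ · cos φ₂ , cos φ₁ · sin φ₂ − sin φ₁ · cos φ₂ · cos Δλ )
  = atan2(0.81402, 0.19334) = 76.639° → normalised to [0°, 360°): 76.639°.

76.6°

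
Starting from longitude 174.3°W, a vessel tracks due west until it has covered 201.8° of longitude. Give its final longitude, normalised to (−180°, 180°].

16.1°W

Start at -174.3°; shift −201.8° → -376.1°.
-376.1° lies outside (−180°, 180°]; add 360° → -16.1°.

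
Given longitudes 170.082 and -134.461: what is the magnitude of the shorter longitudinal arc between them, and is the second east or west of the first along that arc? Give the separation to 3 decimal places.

Raw difference: -134.461 − 170.082 = -304.543°.
Normalise into (−180°, 180°]: -304.543° + 360° = 55.457°.
Positive ⇒ the second point lies to the east; separation 55.457°.

55.457° east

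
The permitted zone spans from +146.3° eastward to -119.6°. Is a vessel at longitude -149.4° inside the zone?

Yes

Band width going east from +146.3° to -119.6°: ((-119.6 − 146.3) mod 360) = 94.1°.
Offset of -149.4° east of the west edge: ((-149.4 − 146.3) mod 360) = 64.3°.
64.3° ≤ 94.1° ⇒ inside.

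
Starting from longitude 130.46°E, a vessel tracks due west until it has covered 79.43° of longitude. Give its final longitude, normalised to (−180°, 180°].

Start at +130.46°; shift −79.43° → +51.03°.
+51.03° already lies in (−180°, 180°].

51.03°E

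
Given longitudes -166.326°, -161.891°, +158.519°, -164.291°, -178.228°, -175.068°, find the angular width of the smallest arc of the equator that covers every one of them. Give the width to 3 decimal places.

Sort the longitudes: -178.228°, -175.068°, -166.326°, -164.291°, -161.891°, +158.519°.
Eastward gaps between consecutive values (wrapping around): 3.160°, 8.742°, 2.035°, 2.400°, 320.410°, 23.253°.
Largest gap = 320.410° ⇒ minimal covering band is its complement: 360° − 320.410° = 39.590°.
Band runs from +158.519° eastward to -161.891°, crossing the antimeridian.

39.590°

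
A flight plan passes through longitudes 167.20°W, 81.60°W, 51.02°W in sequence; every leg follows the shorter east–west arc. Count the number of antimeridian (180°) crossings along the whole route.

0

Leg 1: -167.20° → -81.60°, shortest Δλ = 85.6° (east) — does not cross 180°.
Leg 2: -81.60° → -51.02°, shortest Δλ = 30.58° (east) — does not cross 180°.
Total crossings: 0.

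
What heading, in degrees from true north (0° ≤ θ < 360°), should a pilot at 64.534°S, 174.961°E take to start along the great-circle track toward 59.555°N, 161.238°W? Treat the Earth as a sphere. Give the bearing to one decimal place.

Δλ = -161.238 − 174.961 = -336.199°; wrapped into (−180°, 180°]: 23.801°.
θ = atan2( sin Δλ · cos φ₂ , cos φ₁ · sin φ₂ − sin φ₁ · cos φ₂ · cos Δλ )
  = atan2(0.20449, 0.78926) = 14.525° → normalised to [0°, 360°): 14.525°.

14.5°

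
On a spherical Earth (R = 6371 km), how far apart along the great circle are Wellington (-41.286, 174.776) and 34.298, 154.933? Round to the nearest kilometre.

Δλ = 154.933 − 174.776 = -19.843°.
Δφ = 34.298 − -41.286 = 75.584°.
a = sin²(Δφ/2) + cos φ₁ · cos φ₂ · sin²(Δλ/2) = 0.393948.
c = 2·atan2(√a, √(1−a)) = 1.35707 rad → d = 6371·c ≈ 8645.89 km.

8646 km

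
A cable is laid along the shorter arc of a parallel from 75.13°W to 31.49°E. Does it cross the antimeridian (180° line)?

Signed shortest Δλ = ((31.49 − -75.13 + 180) mod 360) − 180 = 106.62°.
Going east by 106.62° from -75.13° reaches +31.49° without touching 180°.

No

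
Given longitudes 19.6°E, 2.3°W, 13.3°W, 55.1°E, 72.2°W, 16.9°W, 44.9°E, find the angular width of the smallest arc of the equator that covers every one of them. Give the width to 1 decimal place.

Sort the longitudes: -72.2°, -16.9°, -13.3°, -2.3°, +19.6°, +44.9°, +55.1°.
Eastward gaps between consecutive values (wrapping around): 55.3°, 3.6°, 11.0°, 21.9°, 25.3°, 10.2°, 232.7°.
Largest gap = 232.7° ⇒ minimal covering band is its complement: 360° − 232.7° = 127.3°.
Band runs from -72.2° eastward to +55.1°.

127.3°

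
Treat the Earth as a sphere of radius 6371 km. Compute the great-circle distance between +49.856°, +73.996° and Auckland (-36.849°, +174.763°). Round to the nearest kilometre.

13755 km

Δλ = 174.763 − 73.996 = 100.767°.
Δφ = -36.849 − 49.856 = -86.705°.
a = sin²(Δφ/2) + cos φ₁ · cos φ₂ · sin²(Δλ/2) = 0.777406.
c = 2·atan2(√a, √(1−a)) = 2.15893 rad → d = 6371·c ≈ 13754.57 km.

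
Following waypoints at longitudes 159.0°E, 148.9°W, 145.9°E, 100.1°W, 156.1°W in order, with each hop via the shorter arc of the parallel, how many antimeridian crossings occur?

Leg 1: +159.0° → -148.9°, shortest Δλ = 52.1° (east) — crosses 180°.
Leg 2: -148.9° → +145.9°, shortest Δλ = -65.2° (west) — crosses 180°.
Leg 3: +145.9° → -100.1°, shortest Δλ = 114.0° (east) — crosses 180°.
Leg 4: -100.1° → -156.1°, shortest Δλ = -56.0° (west) — does not cross 180°.
Total crossings: 3.

3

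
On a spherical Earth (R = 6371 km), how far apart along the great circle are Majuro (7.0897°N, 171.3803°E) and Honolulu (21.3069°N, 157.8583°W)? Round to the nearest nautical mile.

1977 nmi

Δλ = -157.8583 − 171.3803 = -329.2386°; wrapped into (−180°, 180°]: 30.7614°.
Δφ = 21.3069 − 7.0897 = 14.2172°.
a = sin²(Δφ/2) + cos φ₁ · cos φ₂ · sin²(Δλ/2) = 0.080352.
c = 2·atan2(√a, √(1−a)) = 0.57481 rad → d = 6371·c ≈ 3662.12 km ≈ 1977.38 nmi.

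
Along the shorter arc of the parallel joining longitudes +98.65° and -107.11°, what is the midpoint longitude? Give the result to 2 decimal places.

Signed shortest Δλ from +98.65° to -107.11° is +154.24°.
Midpoint longitude = +98.65° + (+154.24°)/2 = +98.65° + 77.12° = +175.77°.
(The naïve average (+98.65 + -107.11)/2 = -4.23° is on the wrong side of the globe.)

+175.77°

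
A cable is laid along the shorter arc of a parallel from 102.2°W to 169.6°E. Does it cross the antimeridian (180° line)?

Naïve |169.6 − -102.2| = 271.8° > 180°, so the shorter arc goes the other way round — across 180°.
Signed shortest Δλ = ((169.6 − -102.2 + 180) mod 360) − 180 = -88.2°.
Going west by 88.2° from -102.2° passes through 180° before reaching +169.6°.

Yes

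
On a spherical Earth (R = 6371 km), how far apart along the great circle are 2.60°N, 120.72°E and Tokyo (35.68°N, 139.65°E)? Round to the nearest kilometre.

Δλ = 139.65 − 120.72 = 18.93°.
Δφ = 35.68 − 2.60 = 33.08°.
a = sin²(Δφ/2) + cos φ₁ · cos φ₂ · sin²(Δλ/2) = 0.102989.
c = 2·atan2(√a, √(1−a)) = 0.65340 rad → d = 6371·c ≈ 4162.80 km.

4163 km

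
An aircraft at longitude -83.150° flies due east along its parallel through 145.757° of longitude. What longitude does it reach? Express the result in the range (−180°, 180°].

+62.607°

Start at -83.150°; shift +145.757° → +62.607°.
+62.607° already lies in (−180°, 180°].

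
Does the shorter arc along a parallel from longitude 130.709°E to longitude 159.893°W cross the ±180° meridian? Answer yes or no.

Naïve |-159.893 − 130.709| = 290.602° > 180°, so the shorter arc goes the other way round — across 180°.
Signed shortest Δλ = ((-159.893 − 130.709 + 180) mod 360) − 180 = 69.398°.
Going east by 69.398° from +130.709° passes through 180° before reaching -159.893°.

Yes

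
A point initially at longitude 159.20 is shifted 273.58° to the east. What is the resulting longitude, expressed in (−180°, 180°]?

+72.78°

Start at +159.20°; shift +273.58° → +432.78°.
+432.78° lies outside (−180°, 180°]; subtract 360° → +72.78°.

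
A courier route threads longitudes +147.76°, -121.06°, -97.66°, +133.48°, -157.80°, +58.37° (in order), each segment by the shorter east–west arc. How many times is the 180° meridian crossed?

Leg 1: +147.76° → -121.06°, shortest Δλ = 91.18° (east) — crosses 180°.
Leg 2: -121.06° → -97.66°, shortest Δλ = 23.4° (east) — does not cross 180°.
Leg 3: -97.66° → +133.48°, shortest Δλ = -128.86° (west) — crosses 180°.
Leg 4: +133.48° → -157.80°, shortest Δλ = 68.72° (east) — crosses 180°.
Leg 5: -157.80° → +58.37°, shortest Δλ = -143.83° (west) — crosses 180°.
Total crossings: 4.

4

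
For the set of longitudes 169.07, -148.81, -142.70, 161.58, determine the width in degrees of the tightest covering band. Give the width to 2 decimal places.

55.72°

Sort the longitudes: -148.81°, -142.70°, +161.58°, +169.07°.
Eastward gaps between consecutive values (wrapping around): 6.11°, 304.28°, 7.49°, 42.12°.
Largest gap = 304.28° ⇒ minimal covering band is its complement: 360° − 304.28° = 55.72°.
Band runs from +161.58° eastward to -142.70°, crossing the antimeridian.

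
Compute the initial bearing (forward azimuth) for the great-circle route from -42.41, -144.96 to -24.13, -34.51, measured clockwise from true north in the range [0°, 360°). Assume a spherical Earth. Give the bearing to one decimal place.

121.2°

Δλ = -34.51 − -144.96 = 110.45°.
θ = atan2( sin Δλ · cos φ₂ , cos φ₁ · sin φ₂ − sin φ₁ · cos φ₂ · cos Δλ )
  = atan2(0.85510, -0.51689) = 121.152° → normalised to [0°, 360°): 121.152°.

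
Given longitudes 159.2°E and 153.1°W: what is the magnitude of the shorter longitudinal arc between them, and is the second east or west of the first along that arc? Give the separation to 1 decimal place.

Raw difference: -153.1 − 159.2 = -312.3°.
Normalise into (−180°, 180°]: -312.3° + 360° = 47.7°.
Positive ⇒ the second point lies to the east; separation 47.7°.

47.7° east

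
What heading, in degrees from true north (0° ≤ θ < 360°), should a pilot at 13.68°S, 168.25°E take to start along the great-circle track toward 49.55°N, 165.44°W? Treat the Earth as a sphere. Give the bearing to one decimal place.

18.2°

Δλ = -165.44 − 168.25 = -333.69°; wrapped into (−180°, 180°]: 26.31°.
θ = atan2( sin Δλ · cos φ₂ , cos φ₁ · sin φ₂ − sin φ₁ · cos φ₂ · cos Δλ )
  = atan2(0.28756, 0.87693) = 18.155° → normalised to [0°, 360°): 18.155°.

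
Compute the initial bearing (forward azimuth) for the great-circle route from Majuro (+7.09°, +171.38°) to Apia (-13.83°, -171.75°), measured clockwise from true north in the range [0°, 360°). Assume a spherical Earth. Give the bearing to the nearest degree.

Δλ = -171.75 − 171.38 = -343.13°; wrapped into (−180°, 180°]: 16.87°.
θ = atan2( sin Δλ · cos φ₂ , cos φ₁ · sin φ₂ − sin φ₁ · cos φ₂ · cos Δλ )
  = atan2(0.28179, -0.35191) = 141.314° → normalised to [0°, 360°): 141.314°.

141°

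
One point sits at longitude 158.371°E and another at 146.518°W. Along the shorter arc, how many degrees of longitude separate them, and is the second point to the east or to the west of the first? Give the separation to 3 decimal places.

55.111° east

Raw difference: -146.518 − 158.371 = -304.889°.
Normalise into (−180°, 180°]: -304.889° + 360° = 55.111°.
Positive ⇒ the second point lies to the east; separation 55.111°.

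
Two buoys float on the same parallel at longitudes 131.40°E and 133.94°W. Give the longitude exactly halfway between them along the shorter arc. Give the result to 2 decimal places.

Signed shortest Δλ from +131.40° to -133.94° is +94.66°.
Midpoint longitude = +131.40° + (+94.66°)/2 = +131.40° + 47.33° = +178.73°.
(The naïve average (+131.40 + -133.94)/2 = -1.27° is on the wrong side of the globe.)

178.73°E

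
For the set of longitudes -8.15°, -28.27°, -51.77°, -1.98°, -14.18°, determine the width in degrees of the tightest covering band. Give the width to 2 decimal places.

Sort the longitudes: -51.77°, -28.27°, -14.18°, -8.15°, -1.98°.
Eastward gaps between consecutive values (wrapping around): 23.50°, 14.09°, 6.03°, 6.17°, 310.21°.
Largest gap = 310.21° ⇒ minimal covering band is its complement: 360° − 310.21° = 49.79°.
Band runs from -51.77° eastward to -1.98°.

49.79°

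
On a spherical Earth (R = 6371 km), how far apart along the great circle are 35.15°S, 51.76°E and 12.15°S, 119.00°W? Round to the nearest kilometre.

14666 km

Δλ = -119.00 − 51.76 = -170.76°.
Δφ = -12.15 − -35.15 = 23.00°.
a = sin²(Δφ/2) + cos φ₁ · cos φ₂ · sin²(Δλ/2) = 0.833894.
c = 2·atan2(√a, √(1−a)) = 2.30203 rad → d = 6371·c ≈ 14666.23 km.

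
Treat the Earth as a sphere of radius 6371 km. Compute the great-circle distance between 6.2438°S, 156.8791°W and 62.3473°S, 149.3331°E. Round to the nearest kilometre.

Δλ = 149.3331 − -156.8791 = 306.2122°; wrapped into (−180°, 180°]: -53.7878°.
Δφ = -62.3473 − -6.2438 = -56.1035°.
a = sin²(Δφ/2) + cos φ₁ · cos φ₂ · sin²(Δλ/2) = 0.315552.
c = 2·atan2(√a, √(1−a)) = 1.19297 rad → d = 6371·c ≈ 7600.44 km.

7600 km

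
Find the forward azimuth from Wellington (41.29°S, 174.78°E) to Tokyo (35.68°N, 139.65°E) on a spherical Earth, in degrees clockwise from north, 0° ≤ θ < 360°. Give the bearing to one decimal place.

331.9°

Δλ = 139.65 − 174.78 = -35.13°.
θ = atan2( sin Δλ · cos φ₂ , cos φ₁ · sin φ₂ − sin φ₁ · cos φ₂ · cos Δλ )
  = atan2(-0.46742, 0.87662) = -28.067° → normalised to [0°, 360°): 331.933°.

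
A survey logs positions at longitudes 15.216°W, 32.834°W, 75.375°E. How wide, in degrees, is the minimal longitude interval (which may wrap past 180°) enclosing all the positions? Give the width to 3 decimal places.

Sort the longitudes: -32.834°, -15.216°, +75.375°.
Eastward gaps between consecutive values (wrapping around): 17.618°, 90.591°, 251.791°.
Largest gap = 251.791° ⇒ minimal covering band is its complement: 360° − 251.791° = 108.209°.
Band runs from -32.834° eastward to +75.375°.

108.209°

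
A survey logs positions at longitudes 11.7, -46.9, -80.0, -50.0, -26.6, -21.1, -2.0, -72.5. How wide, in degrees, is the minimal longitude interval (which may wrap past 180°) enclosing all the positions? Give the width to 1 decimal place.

91.7°

Sort the longitudes: -80.0°, -72.5°, -50.0°, -46.9°, -26.6°, -21.1°, -2.0°, +11.7°.
Eastward gaps between consecutive values (wrapping around): 7.5°, 22.5°, 3.1°, 20.3°, 5.5°, 19.1°, 13.7°, 268.3°.
Largest gap = 268.3° ⇒ minimal covering band is its complement: 360° − 268.3° = 91.7°.
Band runs from -80.0° eastward to +11.7°.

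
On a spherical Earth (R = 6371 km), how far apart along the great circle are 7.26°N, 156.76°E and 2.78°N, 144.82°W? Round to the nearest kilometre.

Δλ = -144.82 − 156.76 = -301.58°; wrapped into (−180°, 180°]: 58.42°.
Δφ = 2.78 − 7.26 = -4.48°.
a = sin²(Δφ/2) + cos φ₁ · cos φ₂ · sin²(Δλ/2) = 0.237496.
c = 2·atan2(√a, √(1−a)) = 1.01807 rad → d = 6371·c ≈ 6486.14 km.

6486 km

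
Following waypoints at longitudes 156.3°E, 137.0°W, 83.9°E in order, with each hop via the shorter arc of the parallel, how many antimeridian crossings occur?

Leg 1: +156.3° → -137.0°, shortest Δλ = 66.7° (east) — crosses 180°.
Leg 2: -137.0° → +83.9°, shortest Δλ = -139.1° (west) — crosses 180°.
Total crossings: 2.

2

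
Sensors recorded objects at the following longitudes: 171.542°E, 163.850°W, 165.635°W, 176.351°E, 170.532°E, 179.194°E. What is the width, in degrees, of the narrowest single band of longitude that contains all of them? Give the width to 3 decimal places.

25.618°

Sort the longitudes: -165.635°, -163.850°, +170.532°, +171.542°, +176.351°, +179.194°.
Eastward gaps between consecutive values (wrapping around): 1.785°, 334.382°, 1.010°, 4.809°, 2.843°, 15.171°.
Largest gap = 334.382° ⇒ minimal covering band is its complement: 360° − 334.382° = 25.618°.
Band runs from +170.532° eastward to -163.850°, crossing the antimeridian.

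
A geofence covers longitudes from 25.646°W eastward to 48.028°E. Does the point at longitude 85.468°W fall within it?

No

Band width going east from -25.646° to +48.028°: ((48.028 − -25.646) mod 360) = 73.674°.
Offset of -85.468° east of the west edge: ((-85.468 − -25.646) mod 360) = 300.178°.
300.178° > 73.674° ⇒ outside.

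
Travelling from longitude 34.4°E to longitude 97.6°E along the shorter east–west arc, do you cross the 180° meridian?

Signed shortest Δλ = ((97.6 − 34.4 + 180) mod 360) − 180 = 63.2°.
Going east by 63.2° from +34.4° reaches +97.6° without touching 180°.

No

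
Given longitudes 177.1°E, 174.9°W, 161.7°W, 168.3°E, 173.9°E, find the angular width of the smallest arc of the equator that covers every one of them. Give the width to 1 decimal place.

30.0°

Sort the longitudes: -174.9°, -161.7°, +168.3°, +173.9°, +177.1°.
Eastward gaps between consecutive values (wrapping around): 13.2°, 330.0°, 5.6°, 3.2°, 8.0°.
Largest gap = 330.0° ⇒ minimal covering band is its complement: 360° − 330.0° = 30.0°.
Band runs from +168.3° eastward to -161.7°, crossing the antimeridian.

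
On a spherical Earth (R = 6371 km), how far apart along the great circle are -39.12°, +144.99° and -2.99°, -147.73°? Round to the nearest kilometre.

Δλ = -147.73 − 144.99 = -292.72°; wrapped into (−180°, 180°]: 67.28°.
Δφ = -2.99 − -39.12 = 36.13°.
a = sin²(Δφ/2) + cos φ₁ · cos φ₂ · sin²(Δλ/2) = 0.333925.
c = 2·atan2(√a, √(1−a)) = 1.23222 rad → d = 6371·c ≈ 7850.44 km.

7850 km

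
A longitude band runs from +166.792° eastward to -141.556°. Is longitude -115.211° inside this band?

Band width going east from +166.792° to -141.556°: ((-141.556 − 166.792) mod 360) = 51.652°.
Offset of -115.211° east of the west edge: ((-115.211 − 166.792) mod 360) = 77.997°.
77.997° > 51.652° ⇒ outside.

No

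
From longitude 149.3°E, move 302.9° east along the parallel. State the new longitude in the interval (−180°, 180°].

92.2°E

Start at +149.3°; shift +302.9° → +452.2°.
+452.2° lies outside (−180°, 180°]; subtract 360° → +92.2°.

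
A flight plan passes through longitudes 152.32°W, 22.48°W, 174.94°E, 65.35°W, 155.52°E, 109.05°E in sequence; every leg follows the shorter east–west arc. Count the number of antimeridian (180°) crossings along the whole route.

Leg 1: -152.32° → -22.48°, shortest Δλ = 129.84° (east) — does not cross 180°.
Leg 2: -22.48° → +174.94°, shortest Δλ = -162.58° (west) — crosses 180°.
Leg 3: +174.94° → -65.35°, shortest Δλ = 119.71° (east) — crosses 180°.
Leg 4: -65.35° → +155.52°, shortest Δλ = -139.13° (west) — crosses 180°.
Leg 5: +155.52° → +109.05°, shortest Δλ = -46.47° (west) — does not cross 180°.
Total crossings: 3.

3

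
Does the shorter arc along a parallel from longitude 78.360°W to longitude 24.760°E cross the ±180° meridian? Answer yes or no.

Signed shortest Δλ = ((24.760 − -78.360 + 180) mod 360) − 180 = 103.12°.
Going east by 103.12° from -78.360° reaches +24.760° without touching 180°.

No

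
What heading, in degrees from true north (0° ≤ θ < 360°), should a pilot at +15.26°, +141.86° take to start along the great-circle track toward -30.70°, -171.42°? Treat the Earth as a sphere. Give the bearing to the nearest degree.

136°

Δλ = -171.42 − 141.86 = -313.28°; wrapped into (−180°, 180°]: 46.72°.
θ = atan2( sin Δλ · cos φ₂ , cos φ₁ · sin φ₂ − sin φ₁ · cos φ₂ · cos Δλ )
  = atan2(0.62598, -0.64769) = 135.977° → normalised to [0°, 360°): 135.977°.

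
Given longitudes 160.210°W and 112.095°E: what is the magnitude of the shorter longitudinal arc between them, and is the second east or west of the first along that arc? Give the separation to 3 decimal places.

87.695° west

Raw difference: 112.095 − -160.210 = 272.305°.
Normalise into (−180°, 180°]: 272.305° − 360° = -87.695°.
Negative ⇒ the second point lies to the west; separation 87.695°.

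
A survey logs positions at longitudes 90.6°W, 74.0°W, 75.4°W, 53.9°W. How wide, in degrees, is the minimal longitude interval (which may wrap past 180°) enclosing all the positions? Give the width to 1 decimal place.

36.7°

Sort the longitudes: -90.6°, -75.4°, -74.0°, -53.9°.
Eastward gaps between consecutive values (wrapping around): 15.2°, 1.4°, 20.1°, 323.3°.
Largest gap = 323.3° ⇒ minimal covering band is its complement: 360° − 323.3° = 36.7°.
Band runs from -90.6° eastward to -53.9°.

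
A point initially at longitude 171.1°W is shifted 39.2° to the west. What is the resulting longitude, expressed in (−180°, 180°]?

149.7°E

Start at -171.1°; shift −39.2° → -210.3°.
-210.3° lies outside (−180°, 180°]; add 360° → +149.7°.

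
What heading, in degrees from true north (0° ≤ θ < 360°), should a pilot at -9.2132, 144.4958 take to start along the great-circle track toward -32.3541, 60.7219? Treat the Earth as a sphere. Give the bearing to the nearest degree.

Δλ = 60.7219 − 144.4958 = -83.7739°.
θ = atan2( sin Δλ · cos φ₂ , cos φ₁ · sin φ₂ − sin φ₁ · cos φ₂ · cos Δλ )
  = atan2(-0.83977, -0.51358) = -121.449° → normalised to [0°, 360°): 238.551°.

239°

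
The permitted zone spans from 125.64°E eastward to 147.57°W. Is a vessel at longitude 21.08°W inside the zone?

No

Band width going east from +125.64° to -147.57°: ((-147.57 − 125.64) mod 360) = 86.79°.
Offset of -21.08° east of the west edge: ((-21.08 − 125.64) mod 360) = 213.28°.
213.28° > 86.79° ⇒ outside.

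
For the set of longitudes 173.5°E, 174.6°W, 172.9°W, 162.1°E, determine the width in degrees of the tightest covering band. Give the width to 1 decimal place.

Sort the longitudes: -174.6°, -172.9°, +162.1°, +173.5°.
Eastward gaps between consecutive values (wrapping around): 1.7°, 335.0°, 11.4°, 11.9°.
Largest gap = 335.0° ⇒ minimal covering band is its complement: 360° − 335.0° = 25.0°.
Band runs from +162.1° eastward to -172.9°, crossing the antimeridian.

25.0°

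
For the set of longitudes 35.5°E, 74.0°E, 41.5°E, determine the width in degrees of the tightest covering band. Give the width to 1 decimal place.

Sort the longitudes: +35.5°, +41.5°, +74.0°.
Eastward gaps between consecutive values (wrapping around): 6.0°, 32.5°, 321.5°.
Largest gap = 321.5° ⇒ minimal covering band is its complement: 360° − 321.5° = 38.5°.
Band runs from +35.5° eastward to +74.0°.

38.5°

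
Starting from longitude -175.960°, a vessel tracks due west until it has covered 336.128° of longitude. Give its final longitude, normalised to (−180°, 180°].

-152.088°

Start at -175.960°; shift −336.128° → -512.088°.
-512.088° lies outside (−180°, 180°]; add 360° → -152.088°.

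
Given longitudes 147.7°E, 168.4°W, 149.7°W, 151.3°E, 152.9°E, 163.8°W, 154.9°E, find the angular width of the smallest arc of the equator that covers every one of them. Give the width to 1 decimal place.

62.6°

Sort the longitudes: -168.4°, -163.8°, -149.7°, +147.7°, +151.3°, +152.9°, +154.9°.
Eastward gaps between consecutive values (wrapping around): 4.6°, 14.1°, 297.4°, 3.6°, 1.6°, 2.0°, 36.7°.
Largest gap = 297.4° ⇒ minimal covering band is its complement: 360° − 297.4° = 62.6°.
Band runs from +147.7° eastward to -149.7°, crossing the antimeridian.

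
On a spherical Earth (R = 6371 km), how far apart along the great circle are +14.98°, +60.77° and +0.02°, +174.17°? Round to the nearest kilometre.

12515 km

Δλ = 174.17 − 60.77 = 113.40°.
Δφ = 0.02 − 14.98 = -14.96°.
a = sin²(Δφ/2) + cos φ₁ · cos φ₂ · sin²(Δλ/2) = 0.691781.
c = 2·atan2(√a, √(1−a)) = 1.96445 rad → d = 6371·c ≈ 12515.48 km.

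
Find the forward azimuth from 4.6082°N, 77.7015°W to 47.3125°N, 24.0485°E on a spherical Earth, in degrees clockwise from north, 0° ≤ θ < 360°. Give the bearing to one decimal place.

Δλ = 24.0485 − -77.7015 = 101.7500°.
θ = atan2( sin Δλ · cos φ₂ , cos φ₁ · sin φ₂ − sin φ₁ · cos φ₂ · cos Δλ )
  = atan2(0.66379, 0.74378) = 41.748° → normalised to [0°, 360°): 41.748°.

41.7°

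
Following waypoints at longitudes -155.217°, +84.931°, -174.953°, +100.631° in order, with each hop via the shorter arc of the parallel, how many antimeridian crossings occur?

3

Leg 1: -155.217° → +84.931°, shortest Δλ = -119.852° (west) — crosses 180°.
Leg 2: +84.931° → -174.953°, shortest Δλ = 100.116° (east) — crosses 180°.
Leg 3: -174.953° → +100.631°, shortest Δλ = -84.416° (west) — crosses 180°.
Total crossings: 3.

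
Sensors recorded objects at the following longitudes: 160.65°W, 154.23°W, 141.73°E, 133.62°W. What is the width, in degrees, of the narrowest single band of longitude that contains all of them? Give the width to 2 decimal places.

Sort the longitudes: -160.65°, -154.23°, -133.62°, +141.73°.
Eastward gaps between consecutive values (wrapping around): 6.42°, 20.61°, 275.35°, 57.62°.
Largest gap = 275.35° ⇒ minimal covering band is its complement: 360° − 275.35° = 84.65°.
Band runs from +141.73° eastward to -133.62°, crossing the antimeridian.

84.65°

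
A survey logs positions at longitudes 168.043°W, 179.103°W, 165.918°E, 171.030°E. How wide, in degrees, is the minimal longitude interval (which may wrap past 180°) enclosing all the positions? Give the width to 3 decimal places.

Sort the longitudes: -179.103°, -168.043°, +165.918°, +171.030°.
Eastward gaps between consecutive values (wrapping around): 11.060°, 333.961°, 5.112°, 9.867°.
Largest gap = 333.961° ⇒ minimal covering band is its complement: 360° − 333.961° = 26.039°.
Band runs from +165.918° eastward to -168.043°, crossing the antimeridian.

26.039°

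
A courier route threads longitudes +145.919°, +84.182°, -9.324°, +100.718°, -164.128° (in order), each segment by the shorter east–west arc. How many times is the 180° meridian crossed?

1

Leg 1: +145.919° → +84.182°, shortest Δλ = -61.737° (west) — does not cross 180°.
Leg 2: +84.182° → -9.324°, shortest Δλ = -93.506° (west) — does not cross 180°.
Leg 3: -9.324° → +100.718°, shortest Δλ = 110.042° (east) — does not cross 180°.
Leg 4: +100.718° → -164.128°, shortest Δλ = 95.154° (east) — crosses 180°.
Total crossings: 1.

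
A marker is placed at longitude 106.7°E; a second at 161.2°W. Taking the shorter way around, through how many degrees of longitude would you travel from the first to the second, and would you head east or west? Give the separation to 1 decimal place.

Raw difference: -161.2 − 106.7 = -267.9°.
Normalise into (−180°, 180°]: -267.9° + 360° = 92.1°.
Positive ⇒ the second point lies to the east; separation 92.1°.

92.1° east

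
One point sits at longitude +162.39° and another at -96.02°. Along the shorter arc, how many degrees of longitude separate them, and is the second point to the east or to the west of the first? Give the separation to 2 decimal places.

Raw difference: -96.02 − 162.39 = -258.41°.
Normalise into (−180°, 180°]: -258.41° + 360° = 101.59°.
Positive ⇒ the second point lies to the east; separation 101.59°.

101.59° east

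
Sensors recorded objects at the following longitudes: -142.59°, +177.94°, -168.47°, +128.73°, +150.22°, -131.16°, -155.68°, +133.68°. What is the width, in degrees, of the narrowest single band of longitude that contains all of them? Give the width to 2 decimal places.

100.11°

Sort the longitudes: -168.47°, -155.68°, -142.59°, -131.16°, +128.73°, +133.68°, +150.22°, +177.94°.
Eastward gaps between consecutive values (wrapping around): 12.79°, 13.09°, 11.43°, 259.89°, 4.95°, 16.54°, 27.72°, 13.59°.
Largest gap = 259.89° ⇒ minimal covering band is its complement: 360° − 259.89° = 100.11°.
Band runs from +128.73° eastward to -131.16°, crossing the antimeridian.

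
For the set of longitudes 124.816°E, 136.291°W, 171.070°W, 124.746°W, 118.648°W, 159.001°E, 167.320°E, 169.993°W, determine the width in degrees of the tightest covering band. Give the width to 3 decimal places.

116.536°

Sort the longitudes: -171.070°, -169.993°, -136.291°, -124.746°, -118.648°, +124.816°, +159.001°, +167.320°.
Eastward gaps between consecutive values (wrapping around): 1.077°, 33.702°, 11.545°, 6.098°, 243.464°, 34.185°, 8.319°, 21.610°.
Largest gap = 243.464° ⇒ minimal covering band is its complement: 360° − 243.464° = 116.536°.
Band runs from +124.816° eastward to -118.648°, crossing the antimeridian.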